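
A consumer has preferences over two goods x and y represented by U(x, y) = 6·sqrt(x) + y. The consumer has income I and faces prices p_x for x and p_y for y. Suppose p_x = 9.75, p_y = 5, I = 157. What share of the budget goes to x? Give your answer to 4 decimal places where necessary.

share on x = 0.147

Thus x* = (3·p_y/p_x)² — independent of I — with the rest of income spent on y.
Plugging in: x* = (3·5/9.75)² = 2.3669, y* = 26.7846.
Expenditure on x: 9.75·2.3669 = 23.0769; share = 0.147.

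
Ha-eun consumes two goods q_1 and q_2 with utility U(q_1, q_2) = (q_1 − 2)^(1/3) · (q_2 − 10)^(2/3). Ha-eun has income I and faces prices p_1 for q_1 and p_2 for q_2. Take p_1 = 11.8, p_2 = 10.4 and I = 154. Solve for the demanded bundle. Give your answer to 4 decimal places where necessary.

q_1* = 2.7458, q_2* = 11.6923

Discretionary income = 154 − 2·11.8 − 10·10.4 = 26.4; q_1* = 2 + 1/3·26.4/11.8 = 2.7458; q_2* = 10 + 2/3·26.4/10.4 = 11.6923.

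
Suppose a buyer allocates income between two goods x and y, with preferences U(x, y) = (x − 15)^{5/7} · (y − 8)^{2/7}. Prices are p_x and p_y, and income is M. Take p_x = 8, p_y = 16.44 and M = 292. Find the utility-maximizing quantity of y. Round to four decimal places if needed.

Substituting into the budget: x* = 15 + 5/7·(M − 15·p_x − 8·p_y)/p_x, and y* = 8 + 2/7·(…)/p_y.
Discretionary income = 292 − 15·8 − 8·16.44 = 40.48; y* = 8 + 2/7·40.48/16.44 = 8.7035.

y* = 8.7035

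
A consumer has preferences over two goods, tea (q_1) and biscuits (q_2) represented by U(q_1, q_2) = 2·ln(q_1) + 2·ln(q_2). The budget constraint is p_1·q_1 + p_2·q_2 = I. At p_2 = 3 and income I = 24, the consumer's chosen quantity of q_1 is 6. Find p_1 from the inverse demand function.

The MRS is q_2/q_1. Set MRS = p_1/p_2.
So 2·p_2·q_2 = 2·p_1·q_1; combined with the budget, a share 0.5 of income goes to q_1.
Demand: q_1*(p_1,p_2,I) = 0.5·I/p_1 and q_2* = 0.5·I/p_2.
Set q_1* = 6 in the demand function and solve for p_1: p_1 = 2.

p_1 = 2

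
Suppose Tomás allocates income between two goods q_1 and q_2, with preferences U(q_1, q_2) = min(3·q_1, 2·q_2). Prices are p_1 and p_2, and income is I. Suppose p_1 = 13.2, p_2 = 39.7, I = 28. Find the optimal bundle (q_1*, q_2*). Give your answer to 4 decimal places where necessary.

q_1* = 0.3849, q_2* = 0.5773

Leontief preferences: the optimum is at the kink where q_1/2 = q_2/3, i.e. q_2 = (3/2)·q_1.
Budget: p_1·q_1 + p_2·(3/2)·q_1 = I, so (2·p_1 + 3·p_2)·q_1 = 2·I.
Demand: q_1*(p_1,p_2,I) = 2·I/(2·p_1 + 3·p_2), q_2* = 3·I/(2·p_1 + 3·p_2).
Here 2·13.2 + 3·39.7 = 145.5, giving q_1* = 0.3849 and q_2* = 0.5773.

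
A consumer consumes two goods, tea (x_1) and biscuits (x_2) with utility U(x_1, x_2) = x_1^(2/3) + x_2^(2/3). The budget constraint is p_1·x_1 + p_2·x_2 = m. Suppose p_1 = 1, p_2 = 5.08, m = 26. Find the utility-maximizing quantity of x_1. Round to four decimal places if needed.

x_1* = 25.0301

MRS = MU_x_1/MU_x_2 = (x_2/x_1)^(1/3). Set equal to p_1/p_2.
Hence x_2/x_1 = (p_1/p_2)^(1/(1/3)), i.e. raised to the 3 power.
Substitute x_2 = (x_2/x_1)·x_1 into the budget: x_1* = m/(p_1 + p_2·(x_2/x_1)).
Numerically x_2/x_1 = 0.007628, so x_1* = 26/(1 + 5.08·0.007628) = 25.0301.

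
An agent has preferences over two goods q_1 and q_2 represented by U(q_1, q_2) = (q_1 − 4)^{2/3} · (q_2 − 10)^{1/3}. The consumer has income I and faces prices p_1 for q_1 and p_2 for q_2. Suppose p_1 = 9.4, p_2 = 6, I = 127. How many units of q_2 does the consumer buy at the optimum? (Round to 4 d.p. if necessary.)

q_2* = 11.6333

This is Cobb-Douglas in (q_1−4, q_2−10): tangency gives 2/3·p_2·(q_2−10) = 1/3·p_1·(q_1−4).
After buying the subsistence bundle (4, 10), a share 2/3 of the remaining income goes to q_1: q_1* = 4 + 2/3·(I − 4p_1 − 10p_2)/p_1.
Discretionary income = 127 − 4·9.4 − 10·6 = 29.4; q_2* = 10 + 1/3·29.4/6 = 11.6333.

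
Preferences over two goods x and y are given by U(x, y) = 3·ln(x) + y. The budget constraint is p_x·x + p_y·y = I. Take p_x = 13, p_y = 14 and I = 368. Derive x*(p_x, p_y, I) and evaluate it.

MU_x = 3/x, MU_y = 1. Tangency: 3/x = p_x/p_y.
So x*(p_x,p_y) = 3·p_y/p_x, independent of income; and y* = (I − 3·p_y)/p_y.
At the given prices: x* = 3·14/13 = 3.2308.

x* = 3.2308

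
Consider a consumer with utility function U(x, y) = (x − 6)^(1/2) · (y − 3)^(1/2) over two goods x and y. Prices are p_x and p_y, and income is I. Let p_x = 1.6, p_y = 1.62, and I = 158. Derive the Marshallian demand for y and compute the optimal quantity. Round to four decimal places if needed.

y* = 47.3025

This is Cobb-Douglas in (x−6, y−3): tangency gives 0.5·p_y·(y−3) = 0.5·p_x·(x−6).
Substituting into the budget: x* = 6 + 0.5·(I − 6·p_x − 3·p_y)/p_x, and y* = 3 + 0.5·(…)/p_y.
Discretionary income = 158 − 6·1.6 − 3·1.62 = 143.54; y* = 3 + 0.5·143.54/1.62 = 47.3025.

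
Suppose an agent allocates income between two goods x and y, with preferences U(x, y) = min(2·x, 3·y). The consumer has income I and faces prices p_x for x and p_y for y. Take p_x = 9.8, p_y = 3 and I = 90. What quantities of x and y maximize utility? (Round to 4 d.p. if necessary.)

x* = 7.6271, y* = 5.0847

With perfect complements, no substitution: consume in ratio x:y = 3:2.
Budget: p_x·x + p_y·(2/3)·x = I, so (3·p_x + 2·p_y)·x = 3·I.
Demand: x*(p_x,p_y,I) = 3·I/(3·p_x + 2·p_y), y* = 2·I/(3·p_x + 2·p_y).
Here 3·9.8 + 2·3 = 35.4, giving x* = 7.6271 and y* = 5.0847.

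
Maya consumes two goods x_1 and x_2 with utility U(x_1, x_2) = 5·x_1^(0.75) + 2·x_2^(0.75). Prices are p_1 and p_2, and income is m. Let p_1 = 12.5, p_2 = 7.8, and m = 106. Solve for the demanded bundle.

x_1* = 7.6717, x_2* = 1.2954

MU_x_1 ∝ 5·x_1^(-0.25), MU_x_2 ∝ 2·x_2^(-0.25), so MRS = (5/2)·(x_2/x_1)^(0.25) = p_1/p_2.
Solve for the ratio: x_2/x_1 = [(2/5)·p_1/p_2]^(4).
Substitute x_2 = (x_2/x_1)·x_1 into the budget: x_1* = m/(p_1 + p_2·(x_2/x_1)).
Numerically x_2/x_1 = 0.16885, so x_1* = 106/(12.5 + 7.8·0.16885) = 7.6717 and x_2* = 0.16885·7.6717 = 1.2954.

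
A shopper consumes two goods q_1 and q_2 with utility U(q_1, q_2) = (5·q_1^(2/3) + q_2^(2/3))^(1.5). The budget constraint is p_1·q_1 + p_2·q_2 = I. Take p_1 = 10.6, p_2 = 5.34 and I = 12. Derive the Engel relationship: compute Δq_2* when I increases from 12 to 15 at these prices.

From the CES first-order condition, 5·(q_2/q_1)^(1/3) = p_1/p_2.
Solve for the ratio: q_2/q_1 = [(1/5)·p_1/p_2]^(3).
With the ratio pinned down, the budget gives q_1* = I/(p_1 + p_2·(q_2/q_1)) and q_2* = (q_2/q_1)·q_1*.
Numerically q_2/q_1 = 0.062573, so q_1* = 12/(10.6 + 5.34·0.062573) = 1.0975 and q_2* = 0.062573·1.0975 = 0.0687.
At I' = 15: q_2* = 0.0858. Change: 0.0858 − 0.0687 = 0.0172.

Δq_2* = 0.0172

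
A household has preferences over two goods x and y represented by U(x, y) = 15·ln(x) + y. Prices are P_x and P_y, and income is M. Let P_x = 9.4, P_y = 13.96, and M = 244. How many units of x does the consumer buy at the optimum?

x* = 22.2766

Set MRS = P_x/P_y: (15/x)/1 = P_x/P_y.
So x*(P_x,P_y) = 15·P_y/P_x, independent of income; and y* = (M − 15·P_y)/P_y.
At the given prices: x* = 15·13.96/9.4 = 22.2766.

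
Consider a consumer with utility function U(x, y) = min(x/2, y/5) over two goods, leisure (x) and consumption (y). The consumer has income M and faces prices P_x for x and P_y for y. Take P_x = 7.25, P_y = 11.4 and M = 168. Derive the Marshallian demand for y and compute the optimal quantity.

With perfect complements, no substitution: consume in ratio x:y = 2:5.
Budget: P_x·x + P_y·(5/2)·x = M, so (2·P_x + 5·P_y)·x = 2·M.
Demand: x*(P_x,P_y,M) = 2·M/(2·P_x + 5·P_y), y* = 5·M/(2·P_x + 5·P_y).
Here 2·7.25 + 5·11.4 = 71.5, giving y* = 11.7483.

y* = 11.7483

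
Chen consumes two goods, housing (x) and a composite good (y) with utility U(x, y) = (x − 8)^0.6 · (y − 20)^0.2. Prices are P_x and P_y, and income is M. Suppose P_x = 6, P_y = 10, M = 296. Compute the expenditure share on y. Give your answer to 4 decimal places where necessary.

share on y = 0.7162

This is Cobb-Douglas in (x−8, y−20): tangency gives 0.6·P_y·(y−20) = 0.2·P_x·(x−8).
Substituting into the budget: x* = 8 + 0.75·(M − 8·P_x − 20·P_y)/P_x, and y* = 20 + 0.25·(…)/P_y.
Discretionary income = 296 − 8·6 − 20·10 = 48; x* = 8 + 0.75·48/6 = 14; y* = 20 + 0.25·48/10 = 21.2.
Expenditure on y: 10·21.2 = 212; share = 0.7162.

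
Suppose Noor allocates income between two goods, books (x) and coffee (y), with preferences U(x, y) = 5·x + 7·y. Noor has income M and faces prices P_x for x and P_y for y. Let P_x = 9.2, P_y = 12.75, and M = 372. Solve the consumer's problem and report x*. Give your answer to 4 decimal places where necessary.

Perfect substitutes: compare marginal utility per dollar. 5/P_x vs 7/P_y → 0.5435 vs 0.549.
y gives more utility per dollar, so spend all income on y: y* = M/P_y, x* = 0.
Numerically: x* = 0, y* = 29.1765.

x* = 0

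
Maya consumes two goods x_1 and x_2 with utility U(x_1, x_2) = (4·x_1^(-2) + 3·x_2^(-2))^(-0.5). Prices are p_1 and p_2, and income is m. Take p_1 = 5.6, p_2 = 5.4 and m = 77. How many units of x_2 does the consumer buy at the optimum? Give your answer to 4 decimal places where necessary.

x_2* = 6.7019

MU_x_1 ∝ 4·x_1^(-3), MU_x_2 ∝ 3·x_2^(-3), so MRS = (4/3)·(x_2/x_1)^(3) = p_1/p_2.
Hence x_2/x_1 = ((3/4)·p_1/p_2)^(1/(3)), i.e. raised to the 1/3 power.
With the ratio pinned down, the budget gives x_1* = m/(p_1 + p_2·(x_2/x_1)) and x_2* = (x_2/x_1)·x_1*.
Numerically x_2/x_1 = 0.919641, so x_1* = 77/(5.6 + 5.4·0.919641) = 7.2875 and x_2* = 0.919641·7.2875 = 6.7019.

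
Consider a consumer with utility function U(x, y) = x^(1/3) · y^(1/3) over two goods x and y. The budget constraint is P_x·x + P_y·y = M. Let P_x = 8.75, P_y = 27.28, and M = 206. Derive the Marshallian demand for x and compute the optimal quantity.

x* = 11.7714

Demand: x*(P_x,P_y,M) = 0.5·M/P_x and y* = 0.5·M/P_y.
At P_x=8.75, P_y=27.28, M=206: x* = 0.5·206/8.75 = 11.7714.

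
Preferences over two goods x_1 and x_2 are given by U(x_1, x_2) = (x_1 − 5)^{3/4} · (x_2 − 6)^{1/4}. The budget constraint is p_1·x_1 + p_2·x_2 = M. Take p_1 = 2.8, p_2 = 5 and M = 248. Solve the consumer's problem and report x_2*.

Let x_1' = x_1−5, x_2' = x_2−6. MRS = 3·x_2'/x_1' = p_1/p_2.
Substituting into the budget: x_1* = 5 + 0.75·(M − 5·p_1 − 6·p_2)/p_1, and x_2* = 6 + 0.25·(…)/p_2.
Discretionary income = 248 − 5·2.8 − 6·5 = 204; x_2* = 6 + 0.25·204/5 = 16.2.

x_2* = 16.2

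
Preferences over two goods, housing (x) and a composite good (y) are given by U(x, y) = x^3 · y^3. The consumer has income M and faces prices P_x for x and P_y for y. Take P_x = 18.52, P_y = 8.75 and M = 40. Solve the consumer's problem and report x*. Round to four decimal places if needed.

At P_x=18.52, P_y=8.75, M=40: x* = 0.5·40/18.52 = 1.0799.

x* = 1.0799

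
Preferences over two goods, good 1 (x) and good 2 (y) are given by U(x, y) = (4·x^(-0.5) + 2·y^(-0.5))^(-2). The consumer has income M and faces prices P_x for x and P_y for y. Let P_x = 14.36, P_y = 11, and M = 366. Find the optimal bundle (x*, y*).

Substitute y = (y/x)·x into the budget: x* = M/(P_x + P_y·(y/x)).
Numerically y/x = 0.752468, so x* = 366/(14.36 + 11·0.752468) = 16.1681 and y* = 0.752468·16.1681 = 12.166.

x* = 16.1681, y* = 12.166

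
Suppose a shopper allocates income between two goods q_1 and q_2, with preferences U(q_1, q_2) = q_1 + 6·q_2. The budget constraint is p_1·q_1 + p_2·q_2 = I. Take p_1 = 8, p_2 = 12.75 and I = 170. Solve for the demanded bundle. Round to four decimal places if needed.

q_1* = 0, q_2* = 13.3333

Linear utility — the consumer picks whichever good has higher MU/price: 1/8 = 0.125 vs 6/12.75 = 0.4706.
q_2 gives more utility per dollar, so spend all income on q_2: q_2* = I/p_2, q_1* = 0.
Numerically: q_1* = 0, q_2* = 13.3333.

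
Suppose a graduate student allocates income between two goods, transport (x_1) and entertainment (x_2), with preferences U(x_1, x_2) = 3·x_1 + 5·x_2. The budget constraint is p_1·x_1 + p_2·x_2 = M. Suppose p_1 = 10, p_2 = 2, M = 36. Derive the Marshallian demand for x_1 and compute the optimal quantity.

x_1* = 0

Linear utility — the consumer picks whichever good has higher MU/price: 3/10 = 0.3 vs 5/2 = 2.5.
x_2 gives more utility per dollar, so spend all income on x_2: x_2* = M/p_2, x_1* = 0.
Numerically: x_1* = 0, x_2* = 18.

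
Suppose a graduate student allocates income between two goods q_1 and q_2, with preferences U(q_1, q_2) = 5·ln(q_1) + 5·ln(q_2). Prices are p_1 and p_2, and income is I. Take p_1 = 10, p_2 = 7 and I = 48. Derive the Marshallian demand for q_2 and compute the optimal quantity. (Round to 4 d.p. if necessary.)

At p_1=10, p_2=7, I=48: q_2* = 0.5·48/7 = 3.4286.

q_2* = 3.4286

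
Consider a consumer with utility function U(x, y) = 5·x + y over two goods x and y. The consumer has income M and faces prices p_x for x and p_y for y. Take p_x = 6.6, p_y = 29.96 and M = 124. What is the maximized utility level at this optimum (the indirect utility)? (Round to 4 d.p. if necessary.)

Linear utility — the consumer picks whichever good has higher MU/price: 5/6.6 = 0.7576 vs 1/29.96 = 0.0334.
x gives more utility per dollar, so spend all income on x: x* = M/p_x, y* = 0.
Numerically: x* = 18.7879, y* = 0.
Utility at the optimum: U(18.7879, 0) = 93.9394.

V = 93.9394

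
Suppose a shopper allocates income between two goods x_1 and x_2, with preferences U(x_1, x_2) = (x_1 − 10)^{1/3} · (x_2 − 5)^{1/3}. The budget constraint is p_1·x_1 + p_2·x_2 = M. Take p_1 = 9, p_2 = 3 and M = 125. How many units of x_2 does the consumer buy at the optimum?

After buying the subsistence bundle (10, 5), a share 0.5 of the remaining income goes to x_1: x_1* = 10 + 0.5·(M − 10p_1 − 5p_2)/p_1.
Discretionary income = 125 − 10·9 − 5·3 = 20; x_2* = 5 + 0.5·20/3 = 8.3333.

x_2* = 8.3333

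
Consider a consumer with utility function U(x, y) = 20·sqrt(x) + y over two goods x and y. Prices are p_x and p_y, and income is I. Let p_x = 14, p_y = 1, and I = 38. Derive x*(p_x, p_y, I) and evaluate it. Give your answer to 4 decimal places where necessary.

MU_x = 10/√x, MU_y = 1. Tangency: 10/√x = p_x/p_y.
Thus x* = (10·p_y/p_x)² — independent of I — with the rest of income spent on y.
Plugging in: x* = (10·1/14)² = 0.5102.

x* = 0.5102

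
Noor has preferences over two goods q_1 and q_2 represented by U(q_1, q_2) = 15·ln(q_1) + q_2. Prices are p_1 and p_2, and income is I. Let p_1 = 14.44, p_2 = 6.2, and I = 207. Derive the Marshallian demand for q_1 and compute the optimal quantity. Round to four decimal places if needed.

MU_q_1 = 15/q_1, MU_q_2 = 1. Tangency: 15/q_1 = p_1/p_2.
So q_1*(p_1,p_2) = 15·p_2/p_1, independent of income; and q_2* = (I − 15·p_2)/p_2.
At the given prices: q_1* = 15·6.2/14.44 = 6.4404.

q_1* = 6.4404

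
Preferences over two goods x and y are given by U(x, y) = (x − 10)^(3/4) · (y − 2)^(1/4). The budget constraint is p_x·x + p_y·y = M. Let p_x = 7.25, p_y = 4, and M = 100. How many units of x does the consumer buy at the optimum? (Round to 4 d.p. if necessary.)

This is Cobb-Douglas in (x−10, y−2): tangency gives 0.75·p_y·(y−2) = 0.25·p_x·(x−10).
After buying the subsistence bundle (10, 2), a share 0.75 of the remaining income goes to x: x* = 10 + 0.75·(M − 10p_x − 2p_y)/p_x.
Discretionary income = 100 − 10·7.25 − 2·4 = 19.5; x* = 10 + 0.75·19.5/7.25 = 12.0172.

x* = 12.0172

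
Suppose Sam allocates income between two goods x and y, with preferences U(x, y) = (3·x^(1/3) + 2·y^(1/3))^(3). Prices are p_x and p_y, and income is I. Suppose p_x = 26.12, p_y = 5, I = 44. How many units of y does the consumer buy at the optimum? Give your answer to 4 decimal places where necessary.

y* = 4.8787

From the CES first-order condition, (3/2)·(y/x)^(2/3) = p_x/p_y.
Hence y/x = ((2/3)·p_x/p_y)^(1/(2/3)), i.e. raised to the 1.5 power.
Substitute y = (y/x)·x into the budget: x* = I/(p_x + p_y·(y/x)).
Numerically y/x = 6.499319, so x* = 44/(26.12 + 5·6.499319) = 0.7506 and y* = 6.499319·0.7506 = 4.8787.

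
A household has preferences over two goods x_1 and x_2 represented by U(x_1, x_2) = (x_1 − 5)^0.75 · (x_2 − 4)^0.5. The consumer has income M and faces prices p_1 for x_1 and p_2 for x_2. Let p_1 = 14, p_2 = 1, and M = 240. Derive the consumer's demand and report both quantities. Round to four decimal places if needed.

x_1* = 12.1143, x_2* = 70.4

Let x_1' = x_1−5, x_2' = x_2−4. MRS = (3/2)·x_2'/x_1' = p_1/p_2.
After buying the subsistence bundle (5, 4), a share 0.6 of the remaining income goes to x_1: x_1* = 5 + 0.6·(M − 5p_1 − 4p_2)/p_1.
Discretionary income = 240 − 5·14 − 4·1 = 166; x_1* = 5 + 0.6·166/14 = 12.1143; x_2* = 4 + 0.4·166/1 = 70.4.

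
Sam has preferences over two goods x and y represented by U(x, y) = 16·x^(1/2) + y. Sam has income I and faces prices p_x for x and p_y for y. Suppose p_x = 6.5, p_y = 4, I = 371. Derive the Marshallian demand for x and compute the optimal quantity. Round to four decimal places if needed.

Plugging in: x* = (8·4/6.5)² = 24.2367.

x* = 24.2367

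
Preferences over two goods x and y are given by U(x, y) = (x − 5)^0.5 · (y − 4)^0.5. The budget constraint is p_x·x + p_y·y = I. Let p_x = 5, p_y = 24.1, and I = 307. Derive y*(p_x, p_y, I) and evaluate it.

y* = 7.8506

MRS = (y−4)/(x−5). Tangency with p_x/p_y gives y−4 = (p_x/p_y)·(x−5).
After buying the subsistence bundle (5, 4), a share 0.5 of the remaining income goes to x: x* = 5 + 0.5·(I − 5p_x − 4p_y)/p_x.
Discretionary income = 307 − 5·5 − 4·24.1 = 185.6; y* = 4 + 0.5·185.6/24.1 = 7.8506.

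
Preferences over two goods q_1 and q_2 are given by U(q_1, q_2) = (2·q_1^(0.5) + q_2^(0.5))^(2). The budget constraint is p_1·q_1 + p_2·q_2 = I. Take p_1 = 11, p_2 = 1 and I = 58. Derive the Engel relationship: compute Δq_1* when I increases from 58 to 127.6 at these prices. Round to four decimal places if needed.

Numerically q_2/q_1 = 30.25, so q_1* = 58/(11 + 1·30.25) = 1.4061.
At I' = 127.6: q_1* = 3.0933. Change: 3.0933 − 1.4061 = 1.6873.

Δq_1* = 1.6873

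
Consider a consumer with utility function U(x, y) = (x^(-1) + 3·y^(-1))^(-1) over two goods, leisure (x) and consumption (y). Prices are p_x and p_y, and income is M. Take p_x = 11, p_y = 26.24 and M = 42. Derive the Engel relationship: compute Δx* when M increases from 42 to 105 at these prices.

With the ratio pinned down, the budget gives x* = M/(p_x + p_y·(y/x)) and y* = (y/x)·x*.
Numerically y/x = 1.121437, so x* = 42/(11 + 26.24·1.121437) = 1.0389.
At M' = 105: x* = 2.5973. Change: 2.5973 − 1.0389 = 1.5584.

Δx* = 1.5584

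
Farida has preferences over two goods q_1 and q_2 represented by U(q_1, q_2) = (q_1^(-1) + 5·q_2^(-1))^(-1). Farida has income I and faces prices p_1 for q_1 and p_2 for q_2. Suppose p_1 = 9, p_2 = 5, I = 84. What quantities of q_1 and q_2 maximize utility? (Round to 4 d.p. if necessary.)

MU_q_1 ∝ q_1^(-2), MU_q_2 ∝ 5·q_2^(-2), so MRS = (1/5)·(q_2/q_1)^(2) = p_1/p_2.
Hence q_2/q_1 = (5·p_1/p_2)^(1/(2)), i.e. raised to the 0.5 power.
With the ratio pinned down, the budget gives q_1* = I/(p_1 + p_2·(q_2/q_1)) and q_2* = (q_2/q_1)·q_1*.
Numerically q_2/q_1 = 3, so q_1* = 84/(9 + 5·3) = 3.5 and q_2* = 3·3.5 = 10.5.

q_1* = 3.5, q_2* = 10.5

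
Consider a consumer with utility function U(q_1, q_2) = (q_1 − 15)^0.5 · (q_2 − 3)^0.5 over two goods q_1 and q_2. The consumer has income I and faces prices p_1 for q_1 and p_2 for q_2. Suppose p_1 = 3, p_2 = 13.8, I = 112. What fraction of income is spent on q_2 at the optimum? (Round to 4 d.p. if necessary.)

MRS = (q_2−3)/(q_1−15). Tangency with p_1/p_2 gives q_2−3 = (p_1/p_2)·(q_1−15).
After buying the subsistence bundle (15, 3), a share 0.5 of the remaining income goes to q_1: q_1* = 15 + 0.5·(I − 15p_1 − 3p_2)/p_1.
Discretionary income = 112 − 15·3 − 3·13.8 = 25.6; q_1* = 15 + 0.5·25.6/3 = 19.2667; q_2* = 3 + 0.5·25.6/13.8 = 3.9275.
Expenditure on q_2: 13.8·3.9275 = 54.2; share = 0.4839.

share on q_2 = 0.4839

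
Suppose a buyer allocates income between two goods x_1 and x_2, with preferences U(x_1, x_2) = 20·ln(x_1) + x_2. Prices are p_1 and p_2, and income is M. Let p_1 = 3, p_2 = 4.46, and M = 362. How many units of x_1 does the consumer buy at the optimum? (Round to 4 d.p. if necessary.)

Set MRS = p_1/p_2: (20/x_1)/1 = p_1/p_2.
So x_1*(p_1,p_2) = 20·p_2/p_1, independent of income; and x_2* = (M − 20·p_2)/p_2.
At the given prices: x_1* = 20·4.46/3 = 29.7333.

x_1* = 29.7333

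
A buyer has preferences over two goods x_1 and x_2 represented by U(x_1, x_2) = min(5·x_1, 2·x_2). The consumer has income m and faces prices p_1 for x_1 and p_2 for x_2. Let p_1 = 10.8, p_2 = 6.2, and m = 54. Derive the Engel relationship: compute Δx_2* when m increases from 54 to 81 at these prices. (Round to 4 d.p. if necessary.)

Leontief preferences: the optimum is at the kink where x_1/2 = x_2/5, i.e. x_2 = (5/2)·x_1.
Budget: p_1·x_1 + p_2·(5/2)·x_1 = m, so (2·p_1 + 5·p_2)·x_1 = 2·m.
Demand: x_1*(p_1,p_2,m) = 2·m/(2·p_1 + 5·p_2), x_2* = 5·m/(2·p_1 + 5·p_2).
Here 2·10.8 + 5·6.2 = 52.6, giving x_2* = 5.1331.
At m' = 81: x_2* = 7.6996. Change: 7.6996 − 5.1331 = 2.5665.

Δx_2* = 2.5665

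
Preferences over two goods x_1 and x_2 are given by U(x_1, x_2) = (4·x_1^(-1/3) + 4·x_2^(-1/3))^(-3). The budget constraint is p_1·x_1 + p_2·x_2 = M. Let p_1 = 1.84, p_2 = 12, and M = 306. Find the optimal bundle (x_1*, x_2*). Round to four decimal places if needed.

MU_x_1 ∝ 4·x_1^(-4/3), MU_x_2 ∝ 4·x_2^(-4/3), so MRS = (x_2/x_1)^(4/3) = p_1/p_2.
Solve for the ratio: x_2/x_1 = [p_1/p_2]^(0.75).
Substitute x_2 = (x_2/x_1)·x_1 into the budget: x_1* = M/(p_1 + p_2·(x_2/x_1)).
Numerically x_2/x_1 = 0.245035, so x_1* = 306/(1.84 + 12·0.245035) = 64.0112 and x_2* = 0.245035·64.0112 = 15.685.

x_1* = 64.0112, x_2* = 15.685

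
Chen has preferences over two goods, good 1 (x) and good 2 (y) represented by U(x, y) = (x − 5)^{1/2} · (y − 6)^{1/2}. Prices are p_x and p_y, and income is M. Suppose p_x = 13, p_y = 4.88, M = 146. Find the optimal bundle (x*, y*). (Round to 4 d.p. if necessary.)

x* = 6.9892, y* = 11.2992

MRS = (y−6)/(x−5). Tangency with p_x/p_y gives y−6 = (p_x/p_y)·(x−5).
Substituting into the budget: x* = 5 + 0.5·(M − 5·p_x − 6·p_y)/p_x, and y* = 6 + 0.5·(…)/p_y.
Discretionary income = 146 − 5·13 − 6·4.88 = 51.72; x* = 5 + 0.5·51.72/13 = 6.9892; y* = 6 + 0.5·51.72/4.88 = 11.2992.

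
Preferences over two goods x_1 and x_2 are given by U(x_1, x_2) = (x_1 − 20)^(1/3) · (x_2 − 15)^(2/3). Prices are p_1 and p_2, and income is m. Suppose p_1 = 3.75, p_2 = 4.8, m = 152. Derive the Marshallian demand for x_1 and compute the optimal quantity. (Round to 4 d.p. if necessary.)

x_1* = 20.4444

Let x_1' = x_1−20, x_2' = x_2−15. MRS = (1/2)·x_2'/x_1' = p_1/p_2.
Substituting into the budget: x_1* = 20 + 1/3·(m − 20·p_1 − 15·p_2)/p_1, and x_2* = 15 + 2/3·(…)/p_2.
Discretionary income = 152 − 20·3.75 − 15·4.8 = 5; x_1* = 20 + 1/3·5/3.75 = 20.4444.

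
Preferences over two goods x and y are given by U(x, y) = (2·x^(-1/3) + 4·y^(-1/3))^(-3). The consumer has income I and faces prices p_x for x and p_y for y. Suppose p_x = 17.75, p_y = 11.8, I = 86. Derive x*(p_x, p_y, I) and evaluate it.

x* = 1.9237

Substitute y = (y/x)·x into the budget: x* = I/(p_x + p_y·(y/x)).
Numerically y/x = 2.284335, so x* = 86/(17.75 + 11.8·2.284335) = 1.9237.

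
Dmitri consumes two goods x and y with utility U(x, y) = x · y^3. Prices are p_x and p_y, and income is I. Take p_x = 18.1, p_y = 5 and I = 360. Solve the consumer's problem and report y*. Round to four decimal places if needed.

y* = 54

MU_x/MU_y = (y)/(3·x); tangency sets this equal to p_x/p_y.
So p_y·y = 3·p_x·x; combined with the budget, a share 0.25 of income goes to x.
Demand: x*(p_x,p_y,I) = 0.25·I/p_x and y* = 0.75·I/p_y.
At p_x=18.1, p_y=5, I=360: y* = 0.75·360/5 = 54.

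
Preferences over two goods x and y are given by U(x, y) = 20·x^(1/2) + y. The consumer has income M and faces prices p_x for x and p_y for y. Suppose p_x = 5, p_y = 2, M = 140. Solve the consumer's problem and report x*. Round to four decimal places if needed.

Set MRS = p_x/p_y: 10·x^(−1/2) = p_x/p_y.
Thus x* = (10·p_y/p_x)² — independent of M — with the rest of income spent on y.
Plugging in: x* = (10·2/5)² = 16.

x* = 16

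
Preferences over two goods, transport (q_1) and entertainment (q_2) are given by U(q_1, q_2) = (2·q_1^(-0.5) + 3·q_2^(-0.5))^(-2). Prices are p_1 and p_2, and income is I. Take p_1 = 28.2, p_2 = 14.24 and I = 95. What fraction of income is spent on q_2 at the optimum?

share on q_2 = 0.5106

MU_q_1 ∝ 2·q_1^(-1.5), MU_q_2 ∝ 3·q_2^(-1.5), so MRS = (2/3)·(q_2/q_1)^(1.5) = p_1/p_2.
Hence q_2/q_1 = ((3/2)·p_1/p_2)^(1/(1.5)), i.e. raised to the 2/3 power.
Substitute q_2 = (q_2/q_1)·q_1 into the budget: q_1* = I/(p_1 + p_2·(q_2/q_1)).
Numerically q_2/q_1 = 2.066428, so q_1* = 95/(28.2 + 14.24·2.066428) = 1.6486 and q_2* = 2.066428·1.6486 = 3.4066.
Expenditure on q_2: 14.24·3.4066 = 48.5105; share = 0.5106.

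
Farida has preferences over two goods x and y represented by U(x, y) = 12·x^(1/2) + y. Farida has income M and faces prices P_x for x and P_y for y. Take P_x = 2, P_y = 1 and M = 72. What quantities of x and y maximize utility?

x* = 9, y* = 54

Solve: √x = 6·P_y/P_x, so x*(P_x,P_y) = (6·P_y/P_x)², and y* = (M − P_x·x*)/P_y.
Plugging in: x* = (6·1/2)² = 9, y* = 54.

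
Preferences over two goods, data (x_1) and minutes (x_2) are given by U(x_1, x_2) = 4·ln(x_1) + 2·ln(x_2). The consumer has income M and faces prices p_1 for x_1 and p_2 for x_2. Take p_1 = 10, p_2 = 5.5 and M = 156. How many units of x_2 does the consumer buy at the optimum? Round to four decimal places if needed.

Tangency: MRS = 2·x_2/x_1 = p_1/p_2.
Rearranging, p_2·x_2 = (1/2)·p_1·x_1. Substituting into the budget gives p_1·x_1·(1 + (1/2)) = M.
Demand: x_1*(p_1,p_2,M) = 2/3·M/p_1 and x_2* = 1/3·M/p_2.
At p_1=10, p_2=5.5, M=156: x_2* = 1/3·156/5.5 = 9.4545.

x_2* = 9.4545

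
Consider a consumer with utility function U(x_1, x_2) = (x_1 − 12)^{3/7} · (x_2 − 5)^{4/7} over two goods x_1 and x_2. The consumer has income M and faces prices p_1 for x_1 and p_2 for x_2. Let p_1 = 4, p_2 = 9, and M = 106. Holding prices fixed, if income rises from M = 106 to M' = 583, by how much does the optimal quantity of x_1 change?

Let x_1' = x_1−12, x_2' = x_2−5. MRS = (3/4)·x_2'/x_1' = p_1/p_2.
Substituting into the budget: x_1* = 12 + 3/7·(M − 12·p_1 − 5·p_2)/p_1, and x_2* = 5 + 4/7·(…)/p_2.
Discretionary income = 106 − 12·4 − 5·9 = 13; x_1* = 12 + 3/7·13/4 = 13.3929.
At M' = 583: x_1* = 64.5. Change: 64.5 − 13.3929 = 51.1071.

Δx_1* = 51.1071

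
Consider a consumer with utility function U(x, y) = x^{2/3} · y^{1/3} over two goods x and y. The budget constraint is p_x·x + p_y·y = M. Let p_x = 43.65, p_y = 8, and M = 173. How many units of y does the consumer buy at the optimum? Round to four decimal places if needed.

The MRS is 2·y/x. Set MRS = p_x/p_y.
So 2/3·p_y·y = 1/3·p_x·x; combined with the budget, a share 2/3 of income goes to x.
Demand: x*(p_x,p_y,M) = 2/3·M/p_x and y* = 1/3·M/p_y.
At p_x=43.65, p_y=8, M=173: y* = 1/3·173/8 = 7.2083.

y* = 7.2083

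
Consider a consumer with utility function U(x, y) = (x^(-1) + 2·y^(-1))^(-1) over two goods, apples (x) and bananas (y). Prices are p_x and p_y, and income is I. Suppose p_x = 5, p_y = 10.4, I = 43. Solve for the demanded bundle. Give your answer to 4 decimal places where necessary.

x* = 2.8293, y* = 2.7744

With the ratio pinned down, the budget gives x* = I/(p_x + p_y·(y/x)) and y* = (y/x)·x*.
Numerically y/x = 0.980581, so x* = 43/(5 + 10.4·0.980581) = 2.8293 and y* = 0.980581·2.8293 = 2.7744.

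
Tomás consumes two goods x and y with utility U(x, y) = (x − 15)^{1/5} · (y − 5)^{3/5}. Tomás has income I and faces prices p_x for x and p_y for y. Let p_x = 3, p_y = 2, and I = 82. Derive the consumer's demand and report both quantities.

x* = 17.25, y* = 15.125

Let x' = x−15, y' = y−5. MRS = (1/3)·y'/x' = p_x/p_y.
Substituting into the budget: x* = 15 + 0.25·(I − 15·p_x − 5·p_y)/p_x, and y* = 5 + 0.75·(…)/p_y.
Discretionary income = 82 − 15·3 − 5·2 = 27; x* = 15 + 0.25·27/3 = 17.25; y* = 5 + 0.75·27/2 = 15.125.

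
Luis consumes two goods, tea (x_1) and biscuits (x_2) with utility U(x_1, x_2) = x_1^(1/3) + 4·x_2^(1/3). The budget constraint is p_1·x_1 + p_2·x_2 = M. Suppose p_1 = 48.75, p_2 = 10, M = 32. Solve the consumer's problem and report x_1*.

MRS = MU_x_1/MU_x_2 = (1/4)·(x_2/x_1)^(2/3). Set equal to p_1/p_2.
Hence x_2/x_1 = (4·p_1/p_2)^(1/(2/3)), i.e. raised to the 1.5 power.
Substitute x_2 = (x_2/x_1)·x_1 into the budget: x_1* = M/(p_1 + p_2·(x_2/x_1)).
Numerically x_2/x_1 = 86.109668, so x_1* = 32/(48.75 + 10·86.109668) = 0.0352.

x_1* = 0.0352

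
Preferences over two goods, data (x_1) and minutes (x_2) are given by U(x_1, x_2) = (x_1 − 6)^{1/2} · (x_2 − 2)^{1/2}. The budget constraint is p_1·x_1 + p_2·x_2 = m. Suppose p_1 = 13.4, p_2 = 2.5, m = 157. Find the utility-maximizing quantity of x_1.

This is Cobb-Douglas in (x_1−6, x_2−2): tangency gives 0.5·p_2·(x_2−2) = 0.5·p_1·(x_1−6).
After buying the subsistence bundle (6, 2), a share 0.5 of the remaining income goes to x_1: x_1* = 6 + 0.5·(m − 6p_1 − 2p_2)/p_1.
Discretionary income = 157 − 6·13.4 − 2·2.5 = 71.6; x_1* = 6 + 0.5·71.6/13.4 = 8.6716.

x_1* = 8.6716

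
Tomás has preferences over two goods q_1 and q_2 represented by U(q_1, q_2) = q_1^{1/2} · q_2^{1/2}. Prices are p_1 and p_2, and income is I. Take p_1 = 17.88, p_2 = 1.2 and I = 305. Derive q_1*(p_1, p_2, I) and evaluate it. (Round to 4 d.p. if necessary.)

Tangency: MRS = q_2/q_1 = p_1/p_2.
Rearranging, p_2·q_2 = p_1·q_1. Substituting into the budget gives p_1·q_1·(1 + 1) = I.
Demand: q_1*(p_1,p_2,I) = 0.5·I/p_1 and q_2* = 0.5·I/p_2.
At p_1=17.88, p_2=1.2, I=305: q_1* = 0.5·305/17.88 = 8.5291.

q_1* = 8.5291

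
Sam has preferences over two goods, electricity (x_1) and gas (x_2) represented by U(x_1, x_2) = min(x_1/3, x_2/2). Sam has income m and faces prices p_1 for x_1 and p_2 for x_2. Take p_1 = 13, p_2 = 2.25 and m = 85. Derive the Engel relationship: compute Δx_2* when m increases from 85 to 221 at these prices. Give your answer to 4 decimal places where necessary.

With perfect complements, no substitution: consume in ratio x_1:x_2 = 3:2.
Budget: p_1·x_1 + p_2·(2/3)·x_1 = m, so (3·p_1 + 2·p_2)·x_1 = 3·m.
Demand: x_1*(p_1,p_2,m) = 3·m/(3·p_1 + 2·p_2), x_2* = 2·m/(3·p_1 + 2·p_2).
Here 3·13 + 2·2.25 = 43.5, giving x_2* = 3.908.
At m' = 221: x_2* = 10.1609. Change: 10.1609 − 3.908 = 6.2529.

Δx_2* = 6.2529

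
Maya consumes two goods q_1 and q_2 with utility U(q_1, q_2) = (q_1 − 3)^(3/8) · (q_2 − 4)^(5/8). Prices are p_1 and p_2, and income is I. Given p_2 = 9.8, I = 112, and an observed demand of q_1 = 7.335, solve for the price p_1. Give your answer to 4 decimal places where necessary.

Let q_1' = q_1−3, q_2' = q_2−4. MRS = (3/5)·q_2'/q_1' = p_1/p_2.
Substituting into the budget: q_1* = 3 + 0.375·(I − 3·p_1 − 4·p_2)/p_1, and q_2* = 4 + 0.625·(…)/p_2.
Set q_1* = 7.335 in the demand function and solve for p_1: p_1 = 5.

p_1 = 5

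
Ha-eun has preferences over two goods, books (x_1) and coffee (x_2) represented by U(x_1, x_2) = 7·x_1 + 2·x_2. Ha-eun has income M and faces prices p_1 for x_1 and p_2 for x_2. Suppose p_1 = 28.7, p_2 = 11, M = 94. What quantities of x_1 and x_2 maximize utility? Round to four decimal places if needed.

Perfect substitutes: compare marginal utility per dollar. 7/p_1 vs 2/p_2 → 0.2439 vs 0.1818.
x_1 gives more utility per dollar, so spend all income on x_1: x_1* = M/p_1, x_2* = 0.
Numerically: x_1* = 3.2753, x_2* = 0.

x_1* = 3.2753, x_2* = 0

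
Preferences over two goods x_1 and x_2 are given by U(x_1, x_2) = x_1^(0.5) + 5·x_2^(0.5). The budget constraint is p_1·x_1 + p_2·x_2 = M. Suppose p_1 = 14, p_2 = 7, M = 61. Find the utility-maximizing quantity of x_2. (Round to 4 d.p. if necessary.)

x_2* = 8.5434

MU_x_1 ∝ x_1^(-0.5), MU_x_2 ∝ 5·x_2^(-0.5), so MRS = (1/5)·(x_2/x_1)^(0.5) = p_1/p_2.
Solve for the ratio: x_2/x_1 = [5·p_1/p_2]^(2).
With the ratio pinned down, the budget gives x_1* = M/(p_1 + p_2·(x_2/x_1)) and x_2* = (x_2/x_1)·x_1*.
Numerically x_2/x_1 = 100, so x_1* = 61/(14 + 7·100) = 0.0854 and x_2* = 100·0.0854 = 8.5434.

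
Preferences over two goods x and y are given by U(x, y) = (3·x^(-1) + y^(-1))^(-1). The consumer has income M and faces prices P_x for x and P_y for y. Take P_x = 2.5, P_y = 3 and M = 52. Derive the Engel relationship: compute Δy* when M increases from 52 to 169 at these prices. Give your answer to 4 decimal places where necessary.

Δy* = 15.1096

MU_x ∝ 3·x^(-2), MU_y ∝ y^(-2), so MRS = 3·(y/x)^(2) = P_x/P_y.
Solve for the ratio: y/x = [(1/3)·P_x/P_y]^(0.5).
With the ratio pinned down, the budget gives x* = M/(P_x + P_y·(y/x)) and y* = (y/x)·x*.
Numerically y/x = 0.527046, so x* = 52/(2.5 + 3·0.527046) = 12.7415 and y* = 0.527046·12.7415 = 6.7154.
At M' = 169: y* = 21.825. Change: 21.825 − 6.7154 = 15.1096.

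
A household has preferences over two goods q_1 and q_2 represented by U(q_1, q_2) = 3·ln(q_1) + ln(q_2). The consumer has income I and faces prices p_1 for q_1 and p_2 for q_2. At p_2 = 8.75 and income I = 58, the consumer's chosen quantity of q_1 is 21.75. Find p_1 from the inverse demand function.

MU_q_1/MU_q_2 = (3·q_2)/(q_1); tangency sets this equal to p_1/p_2.
Rearranging, p_2·q_2 = (1/3)·p_1·q_1. Substituting into the budget gives p_1·q_1·(1 + (1/3)) = I.
Demand: q_1*(p_1,p_2,I) = 0.75·I/p_1 and q_2* = 0.25·I/p_2.
Set q_1* = 21.75 in the demand function and solve for p_1: p_1 = 2.

p_1 = 2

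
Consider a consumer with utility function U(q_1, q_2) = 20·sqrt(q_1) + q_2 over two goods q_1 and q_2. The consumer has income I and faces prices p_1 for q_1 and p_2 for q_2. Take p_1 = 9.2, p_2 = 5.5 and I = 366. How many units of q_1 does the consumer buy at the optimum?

q_1* = 35.7396

Plugging in: q_1* = (10·5.5/9.2)² = 35.7396.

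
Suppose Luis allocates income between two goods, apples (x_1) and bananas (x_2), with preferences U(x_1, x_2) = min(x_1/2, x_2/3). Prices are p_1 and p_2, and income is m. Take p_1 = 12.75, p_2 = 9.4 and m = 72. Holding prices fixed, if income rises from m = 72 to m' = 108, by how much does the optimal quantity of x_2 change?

Δx_2* = 2.0112

Leontief preferences: the optimum is at the kink where x_1/2 = x_2/3, i.e. x_2 = (3/2)·x_1.
Budget: p_1·x_1 + p_2·(3/2)·x_1 = m, so (2·p_1 + 3·p_2)·x_1 = 2·m.
Demand: x_1*(p_1,p_2,m) = 2·m/(2·p_1 + 3·p_2), x_2* = 3·m/(2·p_1 + 3·p_2).
Here 2·12.75 + 3·9.4 = 53.7, giving x_2* = 4.0223.
At m' = 108: x_2* = 6.0335. Change: 6.0335 − 4.0223 = 2.0112.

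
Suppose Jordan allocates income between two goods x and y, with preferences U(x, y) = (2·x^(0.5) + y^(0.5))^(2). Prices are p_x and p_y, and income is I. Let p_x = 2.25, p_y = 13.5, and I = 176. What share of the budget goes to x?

MU_x ∝ 2·x^(-0.5), MU_y ∝ y^(-0.5), so MRS = 2·(y/x)^(0.5) = p_x/p_y.
Hence y/x = ((1/2)·p_x/p_y)^(1/(0.5)), i.e. raised to the 2 power.
With the ratio pinned down, the budget gives x* = I/(p_x + p_y·(y/x)) and y* = (y/x)·x*.
Numerically y/x = 0.006944, so x* = 176/(2.25 + 13.5·0.006944) = 75.0933 and y* = 0.006944·75.0933 = 0.5215.
Expenditure on x: 2.25·75.0933 = 168.96; share = 0.96.

share on x = 0.96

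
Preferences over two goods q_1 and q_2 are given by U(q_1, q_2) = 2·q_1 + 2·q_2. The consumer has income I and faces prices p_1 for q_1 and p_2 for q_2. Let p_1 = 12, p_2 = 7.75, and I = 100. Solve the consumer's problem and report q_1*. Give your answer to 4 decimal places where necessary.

Perfect substitutes: compare marginal utility per dollar. 2/p_1 vs 2/p_2 → 0.1667 vs 0.2581.
q_2 gives more utility per dollar, so spend all income on q_2: q_2* = I/p_2, q_1* = 0.
Numerically: q_1* = 0, q_2* = 12.9032.

q_1* = 0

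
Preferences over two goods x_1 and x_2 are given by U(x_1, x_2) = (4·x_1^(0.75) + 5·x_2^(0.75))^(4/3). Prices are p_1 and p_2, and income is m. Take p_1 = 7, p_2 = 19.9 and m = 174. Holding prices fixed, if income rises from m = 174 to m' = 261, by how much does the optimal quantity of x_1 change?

Δx_1* = 11.2348

MU_x_1 ∝ 4·x_1^(-0.25), MU_x_2 ∝ 5·x_2^(-0.25), so MRS = (4/5)·(x_2/x_1)^(0.25) = p_1/p_2.
Solve for the ratio: x_2/x_1 = [(5/4)·p_1/p_2]^(4).
Substitute x_2 = (x_2/x_1)·x_1 into the budget: x_1* = m/(p_1 + p_2·(x_2/x_1)).
Numerically x_2/x_1 = 0.037378, so x_1* = 174/(7 + 19.9·0.037378) = 22.4695.
At m' = 261: x_1* = 33.7043. Change: 33.7043 − 22.4695 = 11.2348.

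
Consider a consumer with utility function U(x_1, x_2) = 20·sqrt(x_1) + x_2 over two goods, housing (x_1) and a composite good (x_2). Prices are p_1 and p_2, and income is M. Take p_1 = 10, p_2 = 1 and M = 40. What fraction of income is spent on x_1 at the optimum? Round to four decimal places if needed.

Utility is quasi-linear in x_2; the FOC for x_1 is 10/√x_1 = p_1/p_2.
Solve: √x_1 = 10·p_2/p_1, so x_1*(p_1,p_2) = (10·p_2/p_1)², and x_2* = (M − p_1·x_1*)/p_2.
Plugging in: x_1* = (10·1/10)² = 1, x_2* = 30.
Expenditure on x_1: 10·1 = 10; share = 0.25.

share on x_1 = 0.25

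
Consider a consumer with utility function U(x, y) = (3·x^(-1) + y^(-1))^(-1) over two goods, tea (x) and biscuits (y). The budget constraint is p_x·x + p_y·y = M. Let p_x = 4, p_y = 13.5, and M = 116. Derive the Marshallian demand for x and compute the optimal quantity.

MU_x ∝ 3·x^(-2), MU_y ∝ y^(-2), so MRS = 3·(y/x)^(2) = p_x/p_y.
Hence y/x = ((1/3)·p_x/p_y)^(1/(2)), i.e. raised to the 0.5 power.
Substitute y = (y/x)·x into the budget: x* = M/(p_x + p_y·(y/x)).
Numerically y/x = 0.31427, so x* = 116/(4 + 13.5·0.31427) = 14.0732.

x* = 14.0732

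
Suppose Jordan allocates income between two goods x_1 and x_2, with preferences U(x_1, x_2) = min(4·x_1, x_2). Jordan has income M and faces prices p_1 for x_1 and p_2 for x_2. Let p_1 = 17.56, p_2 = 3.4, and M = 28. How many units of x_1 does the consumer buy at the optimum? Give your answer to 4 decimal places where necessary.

x_1* = 0.8986

Leontief preferences: the optimum is at the kink where x_1/1 = x_2/4, i.e. x_2 = 4·x_1.
Budget: p_1·x_1 + p_2·4·x_1 = M, so (p_1 + 4·p_2)·x_1 = M.
Demand: x_1*(p_1,p_2,M) = M/(p_1 + 4·p_2), x_2* = 4·M/(p_1 + 4·p_2).
Here 17.56 + 4·3.4 = 31.16, giving x_1* = 0.8986.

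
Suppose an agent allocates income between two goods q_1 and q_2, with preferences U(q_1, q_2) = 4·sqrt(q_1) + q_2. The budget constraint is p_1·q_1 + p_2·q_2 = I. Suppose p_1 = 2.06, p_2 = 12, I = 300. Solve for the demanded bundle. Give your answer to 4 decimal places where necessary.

Solve: √q_1 = 2·p_2/p_1, so q_1*(p_1,p_2) = (2·p_2/p_1)², and q_2* = (I − p_1·q_1*)/p_2.
Plugging in: q_1* = (2·12/2.06)² = 135.7338, q_2* = 1.699.

q_1* = 135.7338, q_2* = 1.699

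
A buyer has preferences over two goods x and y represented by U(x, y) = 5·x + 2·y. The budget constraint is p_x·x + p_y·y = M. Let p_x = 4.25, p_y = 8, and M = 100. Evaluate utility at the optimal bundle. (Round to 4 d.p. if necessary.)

Linear utility — the consumer picks whichever good has higher MU/price: 5/4.25 = 1.1765 vs 2/8 = 0.25.
x gives more utility per dollar, so spend all income on x: x* = M/p_x, y* = 0.
Numerically: x* = 23.5294, y* = 0.
Utility at the optimum: U(23.5294, 0) = 117.6471.

V = 117.6471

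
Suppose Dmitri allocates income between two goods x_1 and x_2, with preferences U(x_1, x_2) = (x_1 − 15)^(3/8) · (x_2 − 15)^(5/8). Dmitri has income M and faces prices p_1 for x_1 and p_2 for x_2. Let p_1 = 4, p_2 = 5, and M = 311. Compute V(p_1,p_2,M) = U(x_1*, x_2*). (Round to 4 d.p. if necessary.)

After buying the subsistence bundle (15, 15), a share 0.375 of the remaining income goes to x_1: x_1* = 15 + 0.375·(M − 15p_1 − 15p_2)/p_1.
Discretionary income = 311 − 15·4 − 15·5 = 176; x_1* = 15 + 0.375·176/4 = 31.5; x_2* = 15 + 0.625·176/5 = 37.
Utility at the optimum: U(31.5, 37) = 19.7502.

V = 19.7502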